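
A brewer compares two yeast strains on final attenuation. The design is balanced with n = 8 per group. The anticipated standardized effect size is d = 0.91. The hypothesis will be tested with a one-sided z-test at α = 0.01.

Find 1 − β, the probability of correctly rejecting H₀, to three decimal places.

Power ≈ 0.306

Noncentrality parameter: δ = d·√(n/2) = 0.91 × √(8/2) = 1.8200
Critical value for a one-sided test at α = 0.01: z_α = 2.326.
Power = Φ(δ − 2.326) = Φ(-0.506) = 0.3063.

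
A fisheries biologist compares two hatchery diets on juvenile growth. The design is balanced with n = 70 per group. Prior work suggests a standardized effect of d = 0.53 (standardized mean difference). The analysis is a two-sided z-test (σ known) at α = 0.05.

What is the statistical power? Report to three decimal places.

Power ≈ 0.880

Noncentrality parameter: δ = d·√(n/2) = 0.53 × √(70/2) = 3.1355
Two-sided α = 0.05 → critical value z_{0.025} = 1.960.
Power = Φ(δ − 1.960) + Φ(−δ − 1.960) = Φ(1.176) + Φ(-5.095) = 0.8801 + 0.0000 = 0.8801.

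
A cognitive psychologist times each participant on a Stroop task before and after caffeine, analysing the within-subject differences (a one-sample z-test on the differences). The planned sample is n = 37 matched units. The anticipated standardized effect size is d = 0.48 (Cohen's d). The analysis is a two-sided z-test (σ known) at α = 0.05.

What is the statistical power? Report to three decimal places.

Power ≈ 0.831

Noncentrality parameter: δ = d·√n = 0.48 × √37 = 2.9197
Critical value for a two-sided test at α = 0.05: z_{α/2} = 1.960.
Power = Φ(δ − 1.960) + Φ(−δ − 1.960) = Φ(0.960) + Φ(-4.880) = 0.8314 + 0.0000 = 0.8314.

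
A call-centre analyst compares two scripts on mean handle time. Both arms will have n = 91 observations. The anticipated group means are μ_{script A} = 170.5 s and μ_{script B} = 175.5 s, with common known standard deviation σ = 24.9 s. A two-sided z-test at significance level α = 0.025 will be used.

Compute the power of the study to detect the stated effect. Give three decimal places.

Standardized effect: d = |μ_{script A} − μ_{script B}| / σ = |170.5 − 175.5| / 24.9 = 0.2008
Noncentrality parameter: δ = d·√(n/2) = 0.2008 × √(91/2) = 1.3545
Critical value for a two-sided test at α = 0.025: z_{α/2} = 2.241.
Power = Φ(δ − 2.241) + Φ(−δ − 2.241) = Φ(-0.887) + Φ(-3.596) = 0.1876 + 0.0002 = 0.1877.

Power ≈ 0.188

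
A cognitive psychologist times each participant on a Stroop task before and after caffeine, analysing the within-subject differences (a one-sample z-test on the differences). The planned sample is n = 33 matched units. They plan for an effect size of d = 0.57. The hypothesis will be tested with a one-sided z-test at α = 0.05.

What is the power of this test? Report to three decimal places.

Noncentrality parameter: δ = d·√n = 0.57 × √33 = 3.2744
One-sided α = 0.05 → critical value z_{0.05} = 1.645.
Power = Φ(δ − 1.645) = Φ(1.630) = 0.9484.

Power ≈ 0.948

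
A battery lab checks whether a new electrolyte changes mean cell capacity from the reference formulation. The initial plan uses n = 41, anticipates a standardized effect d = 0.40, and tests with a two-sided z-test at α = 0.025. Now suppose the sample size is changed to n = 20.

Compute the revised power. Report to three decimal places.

With n = 20: δ = d·√n = 0.40 × √20 = 1.7889. Critical value z_{0.0125} = 2.241.
Revised power = Φ(δ − 2.241) + Φ(−δ − 2.241) = Φ(-0.453) + Φ(-4.030) = 0.3254 + 0.0000 = 0.3255.

Power ≈ 0.325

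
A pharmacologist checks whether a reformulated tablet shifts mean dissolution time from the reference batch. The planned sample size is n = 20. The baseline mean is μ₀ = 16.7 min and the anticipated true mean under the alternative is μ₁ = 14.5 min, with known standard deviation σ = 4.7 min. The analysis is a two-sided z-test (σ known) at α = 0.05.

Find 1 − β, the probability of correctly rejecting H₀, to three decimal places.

Standardized effect: d = |μ₁ − μ₀| / σ = |14.5 − 16.7| / 4.7 = 0.4681
Noncentrality parameter: δ = d·√n = 0.4681 × √20 = 2.0933
Critical value for a two-sided test at α = 0.05: z_{α/2} = 1.960.
Power = Φ(δ − 1.960) + Φ(−δ − 1.960) = Φ(0.133) + Φ(-4.053) = 0.5531 + 0.0000 = 0.5531.

Power ≈ 0.553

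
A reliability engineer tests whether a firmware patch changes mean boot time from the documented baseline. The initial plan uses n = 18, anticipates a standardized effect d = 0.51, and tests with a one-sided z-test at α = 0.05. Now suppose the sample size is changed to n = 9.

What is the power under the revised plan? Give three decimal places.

Power ≈ 0.454

With n = 9: δ = d·√n = 0.51 × √9 = 1.5300. Critical value z_{0.05} = 1.645.
Revised power = P(Z > 1.645 − δ) = Φ(-0.115) = 0.4543.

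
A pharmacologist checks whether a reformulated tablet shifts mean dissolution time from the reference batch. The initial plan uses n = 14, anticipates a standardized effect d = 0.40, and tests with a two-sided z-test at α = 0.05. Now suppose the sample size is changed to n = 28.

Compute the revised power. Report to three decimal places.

With n = 28: δ = d·√n = 0.40 × √28 = 2.1166. Critical value z_{0.025} = 1.960.
Revised power = Φ(δ − 1.960) + Φ(−δ − 1.960) = Φ(0.157) + Φ(-4.077) = 0.5622 + 0.0000 = 0.5623.

Power ≈ 0.562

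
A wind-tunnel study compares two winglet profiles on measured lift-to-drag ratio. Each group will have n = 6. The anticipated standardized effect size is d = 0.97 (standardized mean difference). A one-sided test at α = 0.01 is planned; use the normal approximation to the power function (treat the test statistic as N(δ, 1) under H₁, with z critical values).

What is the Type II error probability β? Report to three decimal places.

Noncentrality parameter: δ = d·√(n/2) = 0.97 × √(6/2) = 1.6801
Critical value for a one-sided test at α = 0.01: z_α = 2.326.
Power = P(Z > 2.326 − δ) = Φ(-0.646) = 0.2591.
Type II error: β = 1 − power = 1 − 0.2591 = 0.7409.

β ≈ 0.741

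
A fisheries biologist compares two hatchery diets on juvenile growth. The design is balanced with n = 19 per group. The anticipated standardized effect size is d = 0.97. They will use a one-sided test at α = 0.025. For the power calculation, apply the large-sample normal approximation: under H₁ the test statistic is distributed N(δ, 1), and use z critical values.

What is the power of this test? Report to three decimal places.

Noncentrality parameter: δ = d·√(n/2) = 0.97 × √(19/2) = 2.9897
Critical value for a one-sided test at α = 0.025: z_α = 1.960.
Power = P(Z > 1.960 − δ) = Φ(1.030) = 0.8484.

Power ≈ 0.848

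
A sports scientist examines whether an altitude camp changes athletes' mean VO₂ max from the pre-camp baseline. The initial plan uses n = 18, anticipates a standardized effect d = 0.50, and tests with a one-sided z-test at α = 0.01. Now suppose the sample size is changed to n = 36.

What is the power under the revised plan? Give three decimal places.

Power ≈ 0.750

With n = 36: δ = d·√n = 0.50 × √36 = 3.0000. Critical value z_{0.01} = 2.326.
Revised power = Φ(δ − 2.326) = Φ(0.674) = 0.7497.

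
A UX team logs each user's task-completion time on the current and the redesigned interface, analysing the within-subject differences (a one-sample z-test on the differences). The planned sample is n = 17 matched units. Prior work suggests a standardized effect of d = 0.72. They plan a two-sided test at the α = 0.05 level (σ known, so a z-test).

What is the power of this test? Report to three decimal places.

Noncentrality parameter: δ = d·√n = 0.72 × √17 = 2.9686
Two-sided α = 0.05 → critical value z_{0.025} = 1.960.
Power = Φ(δ − 1.960) + Φ(−δ − 1.960) = Φ(1.009) + Φ(-4.929) = 0.8434 + 0.0000 = 0.8434.

Power ≈ 0.843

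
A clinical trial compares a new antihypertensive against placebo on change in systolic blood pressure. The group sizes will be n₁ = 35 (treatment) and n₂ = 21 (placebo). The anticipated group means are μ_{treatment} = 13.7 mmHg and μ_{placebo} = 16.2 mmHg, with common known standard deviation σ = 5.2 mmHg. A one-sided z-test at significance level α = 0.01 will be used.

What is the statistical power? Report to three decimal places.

Power ≈ 0.279

Standardized effect: d = |μ_{treatment} − μ_{placebo}| / σ = |13.7 − 16.2| / 5.2 = 0.4808
Noncentrality parameter: δ = d / √(1/n₁ + 1/n₂) = 0.4808 / √(1/35 + 1/21) = 1.7418
Critical value for a one-sided test at α = 0.01: z_α = 2.326.
Power = Φ(δ − 2.326) = Φ(-0.585) = 0.2794.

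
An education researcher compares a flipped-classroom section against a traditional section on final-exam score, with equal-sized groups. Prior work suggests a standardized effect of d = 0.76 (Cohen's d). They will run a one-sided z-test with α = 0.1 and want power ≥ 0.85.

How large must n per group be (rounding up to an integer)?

n = 19 per group

For power 0.85 need Φ(δ − z_{0.1}) = 0.85, so δ = z_{0.1} + z_{0.15} = 1.282 + 1.036 = 2.318.
δ = d·√(n/2) ⇒ n = 2(δ/d)² = 2 × (2.318 / 0.76)² = 18.60.
Rounding up, n = 19 per group.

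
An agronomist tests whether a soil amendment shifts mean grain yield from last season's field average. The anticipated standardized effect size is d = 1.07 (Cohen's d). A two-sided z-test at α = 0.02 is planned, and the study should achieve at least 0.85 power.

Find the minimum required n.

Set Φ(δ − 2.326) = 0.85; then δ − 2.326 = Φ⁻¹(0.85) = 1.036, giving δ = 3.363.
(For δ > 0 the lower-tail rejection region contributes negligibly to power, so the one-term inversion is standard.)
δ = d·√n ⇒ n = (δ/d)² = (3.363 / 1.07)² = 9.88.
Rounding up, n = 10.

n = 10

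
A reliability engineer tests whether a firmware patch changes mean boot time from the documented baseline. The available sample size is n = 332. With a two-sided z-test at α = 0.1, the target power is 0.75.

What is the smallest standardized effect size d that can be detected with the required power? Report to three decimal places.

d ≈ 0.127

Need Φ(δ − 1.645) = 0.75, so δ = 1.645 + 0.674 = 2.319.
(Lower-tail contribution to power is negligible for δ > 0.)
δ = d·√n ⇒ d = δ/√n = 2.319/√332 = 0.1273.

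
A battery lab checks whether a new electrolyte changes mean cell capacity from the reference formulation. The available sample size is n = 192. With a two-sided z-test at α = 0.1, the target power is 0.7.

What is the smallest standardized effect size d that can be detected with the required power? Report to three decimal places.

Required noncentrality: δ = z_{0.05} + z_{0.30} = 1.645 + 0.524 = 2.169.
(Lower-tail contribution to power is negligible for δ > 0.)
δ = d·√n ⇒ d = δ/√n = 2.169/√192 = 0.1566.

d ≈ 0.157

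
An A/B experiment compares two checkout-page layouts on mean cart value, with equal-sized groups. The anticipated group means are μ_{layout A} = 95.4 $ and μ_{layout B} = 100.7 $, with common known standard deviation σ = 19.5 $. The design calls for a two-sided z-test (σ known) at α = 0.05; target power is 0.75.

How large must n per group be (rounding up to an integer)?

Standardized effect: d = |μ_{layout A} − μ_{layout B}| / σ = |95.4 − 100.7| / 19.5 = 0.2718
Set Φ(δ − 1.960) = 0.75; then δ − 1.960 = Φ⁻¹(0.75) = 0.674, giving δ = 2.634.
(Ignoring the negligible lower-tail rejection probability gives the usual closed-form inversion.)
δ = d·√(n/2) ⇒ n = 2(δ/d)² = 2 × (2.634 / 0.2718)² = 187.90.
Round up to the next whole unit.

n = 188 per group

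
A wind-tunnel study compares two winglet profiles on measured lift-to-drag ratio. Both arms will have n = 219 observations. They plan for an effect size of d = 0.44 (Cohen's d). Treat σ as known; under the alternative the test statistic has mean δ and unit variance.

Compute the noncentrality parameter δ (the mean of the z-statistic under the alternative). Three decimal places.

The noncentrality parameter scales effect size by the design's sample-size factor: δ = d·√(n/2) = 0.44 × √(219/2) = 4.6043

δ ≈ 4.604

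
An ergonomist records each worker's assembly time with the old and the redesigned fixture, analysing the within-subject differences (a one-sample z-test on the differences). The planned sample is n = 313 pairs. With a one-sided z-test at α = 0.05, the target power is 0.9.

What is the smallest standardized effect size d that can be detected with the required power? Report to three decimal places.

d ≈ 0.165

Need Φ(δ − 1.645) = 0.9, so δ = 1.645 + 1.282 = 2.926.
δ = d·√n ⇒ d = δ/√n = 2.926/√313 = 0.1654.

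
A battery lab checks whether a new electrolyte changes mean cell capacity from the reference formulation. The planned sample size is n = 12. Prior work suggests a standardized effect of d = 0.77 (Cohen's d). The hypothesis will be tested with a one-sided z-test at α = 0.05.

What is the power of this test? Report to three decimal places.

Power ≈ 0.847

Noncentrality parameter: δ = d·√n = 0.77 × √12 = 2.6674
One-sided α = 0.05 → critical value z_{0.05} = 1.645.
Power = P(Z > 1.645 − δ) = Φ(1.023) = 0.8467.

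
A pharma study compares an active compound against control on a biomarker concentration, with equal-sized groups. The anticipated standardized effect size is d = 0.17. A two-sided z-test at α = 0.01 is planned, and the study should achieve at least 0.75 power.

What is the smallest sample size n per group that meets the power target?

For power 0.75 need Φ(δ − z_{0.005}) = 0.75, so δ = z_{0.005} + z_{0.25} = 2.576 + 0.674 = 3.250.
(The Φ(−δ − z_{α/2}) term is vanishingly small for δ > 0 and is dropped in the standard sample-size formula.)
δ = d·√(n/2) ⇒ n = 2(δ/d)² = 2 × (3.250 / 0.17)² = 731.11.
Rounding up, n = 732 per group.

n = 732 per group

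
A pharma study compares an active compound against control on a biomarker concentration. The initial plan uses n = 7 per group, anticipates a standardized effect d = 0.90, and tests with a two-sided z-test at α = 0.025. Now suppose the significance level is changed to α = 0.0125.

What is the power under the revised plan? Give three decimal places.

Power ≈ 0.208

δ = d·√(n/2) = 0.90 × √(7/2) = 1.6837 (unchanged). New critical value: z_{0.0063} = 2.498.
Revised power = Φ(δ − 2.498) + Φ(−δ − 2.498) = Φ(-0.814) + Φ(-4.181) = 0.2078 + 0.0000 = 0.2078.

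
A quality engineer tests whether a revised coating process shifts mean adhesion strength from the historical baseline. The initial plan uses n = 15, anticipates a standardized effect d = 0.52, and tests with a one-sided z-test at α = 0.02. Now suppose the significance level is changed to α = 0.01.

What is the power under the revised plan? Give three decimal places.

δ = d·√n = 0.52 × √15 = 2.0140 (unchanged). New critical value: z_{0.01} = 2.326.
Revised power = Φ(δ − 2.326) = Φ(-0.312) = 0.3774.

Power ≈ 0.377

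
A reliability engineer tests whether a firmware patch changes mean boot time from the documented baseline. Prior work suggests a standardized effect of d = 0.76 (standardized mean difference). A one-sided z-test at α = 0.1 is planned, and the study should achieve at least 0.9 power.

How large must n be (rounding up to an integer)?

n = 12

Set Φ(δ − 1.282) = 0.9; then δ − 1.282 = Φ⁻¹(0.9) = 1.282, giving δ = 2.563.
δ = d·√n ⇒ n = (δ/d)² = (2.563 / 0.76)² = 11.37.
Rounding up, n = 12.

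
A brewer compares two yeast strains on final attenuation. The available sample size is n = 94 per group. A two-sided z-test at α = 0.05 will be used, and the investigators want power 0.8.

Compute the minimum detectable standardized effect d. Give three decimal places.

d ≈ 0.409

Required noncentrality: δ = z_{0.025} + z_{0.20} = 1.960 + 0.842 = 2.802.
(Lower-tail contribution to power is negligible for δ > 0.)
δ = d·√(n/2) ⇒ d = δ/√(n/2) = 2.802/√(94/2) = 0.4087.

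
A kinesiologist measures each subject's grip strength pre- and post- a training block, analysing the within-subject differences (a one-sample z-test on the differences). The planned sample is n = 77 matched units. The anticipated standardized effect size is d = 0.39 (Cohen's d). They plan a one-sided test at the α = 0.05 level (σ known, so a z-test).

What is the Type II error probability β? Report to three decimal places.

Noncentrality parameter: λ = d·√n = 0.39 × √77 = 3.4222
Critical value for a one-sided test at α = 0.05: z_α = 1.645.
Power = P(Z > 1.645 − λ) = Φ(1.777) = 0.9622.
Type II error: β = 1 − power = 1 − 0.9622 = 0.0378.

β ≈ 0.038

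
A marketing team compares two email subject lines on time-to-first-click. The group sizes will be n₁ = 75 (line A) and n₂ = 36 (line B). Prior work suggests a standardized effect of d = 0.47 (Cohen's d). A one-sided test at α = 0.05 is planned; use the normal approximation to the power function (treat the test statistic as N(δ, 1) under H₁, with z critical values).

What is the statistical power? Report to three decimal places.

Power ≈ 0.750

Noncentrality parameter: δ = d / √(1/n₁ + 1/n₂) = 0.47 / √(1/75 + 1/36) = 2.3180
One-sided α = 0.05 → critical value z_{0.05} = 1.645.
Power = P(Z > 1.645 − δ) = Φ(0.673) = 0.7496.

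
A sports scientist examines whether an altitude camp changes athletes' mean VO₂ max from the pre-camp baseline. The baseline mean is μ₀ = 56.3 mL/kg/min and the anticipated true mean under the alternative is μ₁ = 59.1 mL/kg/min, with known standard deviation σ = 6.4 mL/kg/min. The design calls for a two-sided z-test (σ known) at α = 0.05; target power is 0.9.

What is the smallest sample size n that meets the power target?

n = 55

Standardized effect: d = |μ₁ − μ₀| / σ = |59.1 − 56.3| / 6.4 = 0.4375
For power 0.9 need Φ(δ − z_{0.025}) = 0.9, so δ = z_{0.025} + z_{0.10} = 1.960 + 1.282 = 3.242.
(The Φ(−δ − z_{α/2}) term is vanishingly small for δ > 0 and is dropped in the standard sample-size formula.)
δ = d·√n ⇒ n = (δ/d)² = (3.242 / 0.4375)² = 54.90.
Round up to the next whole unit.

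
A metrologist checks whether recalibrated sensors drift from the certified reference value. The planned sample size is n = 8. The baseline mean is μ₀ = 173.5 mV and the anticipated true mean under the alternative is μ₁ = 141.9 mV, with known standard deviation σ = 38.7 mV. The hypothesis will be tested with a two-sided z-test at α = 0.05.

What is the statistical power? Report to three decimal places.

Power ≈ 0.637

Standardized effect: d = |μ₁ − μ₀| / σ = |141.9 − 173.5| / 38.7 = 0.8165
Noncentrality parameter: δ = d·√n = 0.8165 × √8 = 2.3095
Two-sided α = 0.05 → critical value z_{0.025} = 1.960.
Power = Φ(δ − 1.960) + Φ(−δ − 1.960) = Φ(0.350) + Φ(-4.269) = 0.6367 + 0.0000 = 0.6367.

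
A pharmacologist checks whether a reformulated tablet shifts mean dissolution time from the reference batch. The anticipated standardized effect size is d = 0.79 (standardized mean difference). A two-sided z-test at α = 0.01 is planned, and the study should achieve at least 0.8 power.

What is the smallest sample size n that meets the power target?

Set Φ(δ − 2.576) = 0.8; then δ − 2.576 = Φ⁻¹(0.8) = 0.842, giving δ = 3.417.
(Ignoring the negligible lower-tail rejection probability gives the usual closed-form inversion.)
δ = d·√n ⇒ n = (δ/d)² = (3.417 / 0.79)² = 18.71.
Round up to the next whole unit.

n = 19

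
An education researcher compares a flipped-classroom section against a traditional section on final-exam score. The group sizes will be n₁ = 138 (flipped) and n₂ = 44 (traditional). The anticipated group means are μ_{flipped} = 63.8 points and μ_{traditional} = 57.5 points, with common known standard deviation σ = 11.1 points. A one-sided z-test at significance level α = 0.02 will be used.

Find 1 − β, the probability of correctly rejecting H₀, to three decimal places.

Power ≈ 0.890

Standardized effect: d = |μ_{flipped} − μ_{traditional}| / σ = |63.8 − 57.5| / 11.1 = 0.5676
Noncentrality parameter: δ = d / √(1/n₁ + 1/n₂) = 0.5676 / √(1/138 + 1/44) = 3.2783
Critical value for a one-sided test at α = 0.02: z_α = 2.054.
Power = Φ(δ − 2.054) = Φ(1.225) = 0.8896.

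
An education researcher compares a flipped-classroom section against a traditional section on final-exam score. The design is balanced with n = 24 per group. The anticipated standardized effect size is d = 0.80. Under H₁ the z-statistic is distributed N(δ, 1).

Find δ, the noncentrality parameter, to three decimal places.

δ = d·√(n/2) = 0.80 × √(24/2) = 2.7713

δ ≈ 2.771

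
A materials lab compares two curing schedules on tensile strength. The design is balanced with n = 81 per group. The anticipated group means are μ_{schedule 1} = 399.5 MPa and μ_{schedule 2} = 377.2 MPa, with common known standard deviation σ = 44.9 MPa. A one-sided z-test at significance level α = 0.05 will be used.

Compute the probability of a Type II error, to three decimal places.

β ≈ 0.065

Standardized effect: d = |μ_{schedule 1} − μ_{schedule 2}| / σ = |399.5 − 377.2| / 44.9 = 0.4967
Noncentrality parameter: δ = d·√(n/2) = 0.4967 × √(81/2) = 3.1607
Critical value for a one-sided test at α = 0.05: z_α = 1.645.
Power = Φ(δ − 1.645) = Φ(1.516) = 0.9352.
Type II error: β = 1 − power = 1 − 0.9352 = 0.0648.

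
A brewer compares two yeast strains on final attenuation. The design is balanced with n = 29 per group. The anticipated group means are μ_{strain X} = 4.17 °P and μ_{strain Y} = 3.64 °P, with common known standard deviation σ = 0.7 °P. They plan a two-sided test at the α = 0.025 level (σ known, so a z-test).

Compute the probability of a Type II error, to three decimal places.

β ≈ 0.261

Standardized effect: d = |μ_{strain X} − μ_{strain Y}| / σ = |4.17 − 3.64| / 0.7 = 0.7571
Noncentrality parameter: δ = d·√(n/2) = 0.7571 × √(29/2) = 2.8831
Critical value for a two-sided test at α = 0.025: z_{α/2} = 2.241.
Power = Φ(δ − 2.241) + Φ(−δ − 2.241) = Φ(0.642) + Φ(-5.125) = 0.7395 + 0.0000 = 0.7395.
Type II error: β = 1 − power = 1 − 0.7395 = 0.2605.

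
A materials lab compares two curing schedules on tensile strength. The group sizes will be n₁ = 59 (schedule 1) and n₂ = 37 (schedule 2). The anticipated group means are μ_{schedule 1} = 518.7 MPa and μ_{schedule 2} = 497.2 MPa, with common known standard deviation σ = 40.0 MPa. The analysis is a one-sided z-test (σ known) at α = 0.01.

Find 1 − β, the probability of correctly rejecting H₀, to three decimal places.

Power ≈ 0.594

Standardized effect: d = |μ_{schedule 1} − μ_{schedule 2}| / σ = |518.7 − 497.2| / 40.0 = 0.5375
Noncentrality parameter: δ = d / √(1/n₁ + 1/n₂) = 0.5375 / √(1/59 + 1/37) = 2.5631
One-sided α = 0.01 → critical value z_{0.01} = 2.326.
Power = Φ(δ − 2.326) = Φ(0.237) = 0.5936.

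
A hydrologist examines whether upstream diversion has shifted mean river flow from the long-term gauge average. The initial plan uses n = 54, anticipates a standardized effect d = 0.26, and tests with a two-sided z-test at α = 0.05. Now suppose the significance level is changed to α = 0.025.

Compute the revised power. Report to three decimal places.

Power ≈ 0.370

δ = d·√n = 0.26 × √54 = 1.9106 (unchanged). New critical value: z_{0.0125} = 2.241.
Revised power = Φ(δ − 2.241) + Φ(−δ − 2.241) = Φ(-0.331) + Φ(-4.152) = 0.3704 + 0.0000 = 0.3704.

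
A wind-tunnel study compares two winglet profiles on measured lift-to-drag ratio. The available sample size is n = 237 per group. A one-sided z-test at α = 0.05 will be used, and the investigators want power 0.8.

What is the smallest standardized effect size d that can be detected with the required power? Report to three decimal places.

d ≈ 0.228

Required noncentrality: δ = z_{0.05} + z_{0.20} = 1.645 + 0.842 = 2.486.
δ = d·√(n/2) ⇒ d = δ/√(n/2) = 2.486/√(237/2) = 0.2284.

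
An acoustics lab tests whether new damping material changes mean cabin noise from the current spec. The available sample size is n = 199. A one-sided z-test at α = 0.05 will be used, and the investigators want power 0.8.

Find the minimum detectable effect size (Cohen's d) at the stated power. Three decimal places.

d ≈ 0.176

Required noncentrality: δ = z_{0.05} + z_{0.20} = 1.645 + 0.842 = 2.486.
δ = d·√n ⇒ d = δ/√n = 2.486/√199 = 0.1763.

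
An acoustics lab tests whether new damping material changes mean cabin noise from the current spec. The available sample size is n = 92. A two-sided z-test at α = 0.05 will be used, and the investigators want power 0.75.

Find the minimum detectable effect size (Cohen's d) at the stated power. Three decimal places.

Need Φ(δ − 1.960) = 0.75, so δ = 1.960 + 0.674 = 2.634.
(The second rejection-region term Φ(−δ − z_{α/2}) is negligible and dropped.)
δ = d·√n ⇒ d = δ/√n = 2.634/√92 = 0.2747.

d ≈ 0.275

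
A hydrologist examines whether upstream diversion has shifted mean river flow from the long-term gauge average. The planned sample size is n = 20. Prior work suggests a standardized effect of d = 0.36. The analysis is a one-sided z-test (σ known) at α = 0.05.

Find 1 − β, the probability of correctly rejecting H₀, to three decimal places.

Power ≈ 0.486

Noncentrality parameter: δ = d·√n = 0.36 × √20 = 1.6100
One-sided α = 0.05 → critical value z_{0.05} = 1.645.
Power = Φ(δ − 1.645) = Φ(-0.035) = 0.4861.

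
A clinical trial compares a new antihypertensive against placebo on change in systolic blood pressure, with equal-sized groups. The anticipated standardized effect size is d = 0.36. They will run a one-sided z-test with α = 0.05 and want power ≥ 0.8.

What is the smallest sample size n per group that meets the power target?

For power 0.8 need Φ(δ − z_{0.05}) = 0.8, so δ = z_{0.05} + z_{0.20} = 1.645 + 0.842 = 2.486.
δ = d·√(n/2) ⇒ n = 2(δ/d)² = 2 × (2.486 / 0.36)² = 95.41.
Rounding up, n = 96 per group.

n = 96 per group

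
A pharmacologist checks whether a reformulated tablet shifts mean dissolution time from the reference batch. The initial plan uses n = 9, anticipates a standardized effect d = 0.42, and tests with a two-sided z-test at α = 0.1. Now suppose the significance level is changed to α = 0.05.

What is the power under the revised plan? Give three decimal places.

Power ≈ 0.243

δ = d·√n = 0.42 × √9 = 1.2600 (unchanged). New critical value: z_{0.025} = 1.960.
Revised power = Φ(δ − 1.960) + Φ(−δ − 1.960) = Φ(-0.700) + Φ(-3.220) = 0.2420 + 0.0006 = 0.2426.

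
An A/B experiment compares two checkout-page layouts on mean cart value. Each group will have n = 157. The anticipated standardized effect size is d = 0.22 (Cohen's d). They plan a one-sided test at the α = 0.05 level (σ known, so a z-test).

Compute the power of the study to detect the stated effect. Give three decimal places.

Noncentrality parameter: λ = d·√(n/2) = 0.22 × √(157/2) = 1.9492
One-sided α = 0.05 → critical value z_{0.05} = 1.645.
Power = Φ(λ − 1.645) = Φ(0.304) = 0.6196.

Power ≈ 0.620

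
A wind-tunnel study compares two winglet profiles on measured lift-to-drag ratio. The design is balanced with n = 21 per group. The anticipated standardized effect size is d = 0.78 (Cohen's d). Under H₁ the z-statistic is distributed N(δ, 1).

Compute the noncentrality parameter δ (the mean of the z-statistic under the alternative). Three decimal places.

δ = d·√(n/2) = 0.78 × √(21/2) = 2.5275

δ ≈ 2.527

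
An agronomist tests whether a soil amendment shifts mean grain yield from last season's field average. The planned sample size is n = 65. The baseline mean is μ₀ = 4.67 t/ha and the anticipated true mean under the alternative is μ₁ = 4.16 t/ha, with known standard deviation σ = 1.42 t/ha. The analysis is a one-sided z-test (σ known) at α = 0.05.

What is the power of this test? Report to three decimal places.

Standardized effect: d = |μ₁ − μ₀| / σ = |4.16 − 4.67| / 1.42 = 0.3592
Noncentrality parameter: δ = d·√n = 0.3592 × √65 = 2.8956
Critical value for a one-sided test at α = 0.05: z_α = 1.645.
Power = Φ(δ − 1.645) = Φ(1.251) = 0.8945.

Power ≈ 0.894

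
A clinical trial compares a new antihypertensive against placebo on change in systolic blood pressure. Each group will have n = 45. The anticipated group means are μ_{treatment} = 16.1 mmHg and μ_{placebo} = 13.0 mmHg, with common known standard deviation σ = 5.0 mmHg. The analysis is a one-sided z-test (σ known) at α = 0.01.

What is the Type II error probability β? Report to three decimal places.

Standardized effect: d = |μ_{treatment} − μ_{placebo}| / σ = |16.1 − 13.0| / 5.0 = 0.6200
Noncentrality parameter: δ = d·√(n/2) = 0.6200 × √(45/2) = 2.9409
One-sided α = 0.01 → critical value z_{0.01} = 2.326.
Power = P(Z > 2.326 − δ) = Φ(0.615) = 0.7306.
Type II error: β = 1 − power = 1 − 0.7306 = 0.2694.

β ≈ 0.269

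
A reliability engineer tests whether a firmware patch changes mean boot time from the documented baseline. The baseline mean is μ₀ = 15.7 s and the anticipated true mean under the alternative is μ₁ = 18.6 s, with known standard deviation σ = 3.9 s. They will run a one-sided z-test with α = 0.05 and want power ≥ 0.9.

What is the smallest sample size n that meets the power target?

n = 16

Standardized effect: d = |μ₁ − μ₀| / σ = |18.6 − 15.7| / 3.9 = 0.7436
Set Φ(δ − 1.645) = 0.9; then δ − 1.645 = Φ⁻¹(0.9) = 1.282, giving δ = 2.926.
δ = d·√n ⇒ n = (δ/d)² = (2.926 / 0.7436)² = 15.49.
Rounding up, n = 16.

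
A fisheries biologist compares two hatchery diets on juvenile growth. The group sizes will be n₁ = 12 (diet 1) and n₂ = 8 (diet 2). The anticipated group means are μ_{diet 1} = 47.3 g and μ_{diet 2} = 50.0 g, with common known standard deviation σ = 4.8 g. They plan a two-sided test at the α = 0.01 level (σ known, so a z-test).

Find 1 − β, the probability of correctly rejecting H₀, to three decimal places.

Power ≈ 0.090

Standardized effect: d = |μ_{diet 1} − μ_{diet 2}| / σ = |47.3 − 50.0| / 4.8 = 0.5625
Noncentrality parameter: δ = d / √(1/n₁ + 1/n₂) = 0.5625 / √(1/12 + 1/8) = 1.2324
Critical value for a two-sided test at α = 0.01: z_{α/2} = 2.576.
Power = Φ(δ − 2.576) + Φ(−δ − 2.576) = Φ(-1.343) + Φ(-3.808) = 0.0896 + 0.0001 = 0.0896.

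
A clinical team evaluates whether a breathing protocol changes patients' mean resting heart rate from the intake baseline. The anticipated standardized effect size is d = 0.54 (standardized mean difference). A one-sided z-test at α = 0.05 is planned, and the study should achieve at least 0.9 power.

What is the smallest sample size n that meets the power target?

n = 30

For power 0.9 need Φ(δ − z_{0.05}) = 0.9, so δ = z_{0.05} + z_{0.10} = 1.645 + 1.282 = 2.926.
δ = d·√n ⇒ n = (δ/d)² = (2.926 / 0.54)² = 29.37.
Rounding up, n = 30.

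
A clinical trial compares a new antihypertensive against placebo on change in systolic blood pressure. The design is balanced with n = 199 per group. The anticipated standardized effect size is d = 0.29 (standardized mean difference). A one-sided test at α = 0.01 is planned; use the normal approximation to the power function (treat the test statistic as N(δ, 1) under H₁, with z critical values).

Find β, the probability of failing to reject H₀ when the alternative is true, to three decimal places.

β ≈ 0.286

Noncentrality parameter: δ = d·√(n/2) = 0.29 × √(199/2) = 2.8927
Critical value for a one-sided test at α = 0.01: z_α = 2.326.
Power = P(Z > 2.326 − δ) = Φ(0.566) = 0.7144.
Type II error: β = 1 − power = 1 − 0.7144 = 0.2856.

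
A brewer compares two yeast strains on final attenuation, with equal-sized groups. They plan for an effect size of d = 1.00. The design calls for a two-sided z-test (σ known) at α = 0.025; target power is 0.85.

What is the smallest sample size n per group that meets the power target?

For power 0.85 need Φ(δ − z_{0.0125}) = 0.85, so δ = z_{0.0125} + z_{0.15} = 2.241 + 1.036 = 3.278.
(Ignoring the negligible lower-tail rejection probability gives the usual closed-form inversion.)
δ = d·√(n/2) ⇒ n = 2(δ/d)² = 2 × (3.278 / 1.00)² = 21.49.
Rounding up, n = 22 per group.

n = 22 per group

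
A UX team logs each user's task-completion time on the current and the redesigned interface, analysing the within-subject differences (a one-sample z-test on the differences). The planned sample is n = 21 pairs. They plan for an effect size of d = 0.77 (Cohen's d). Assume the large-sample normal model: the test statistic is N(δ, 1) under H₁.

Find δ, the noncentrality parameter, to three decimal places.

δ ≈ 3.529

δ = d·√n = 0.77 × √21 = 3.5286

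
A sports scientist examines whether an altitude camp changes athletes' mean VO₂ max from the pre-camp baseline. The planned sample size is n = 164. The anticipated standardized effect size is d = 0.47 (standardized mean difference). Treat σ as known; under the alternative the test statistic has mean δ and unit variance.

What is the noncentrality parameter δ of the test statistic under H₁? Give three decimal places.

δ = d·√n = 0.47 × √164 = 6.0189

δ ≈ 6.019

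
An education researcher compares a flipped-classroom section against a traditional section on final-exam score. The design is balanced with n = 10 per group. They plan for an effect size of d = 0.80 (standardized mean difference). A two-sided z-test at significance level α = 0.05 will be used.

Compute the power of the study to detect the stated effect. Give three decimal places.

Power ≈ 0.432

Noncentrality parameter: δ = d·√(n/2) = 0.80 × √(10/2) = 1.7889
Critical value for a two-sided test at α = 0.05: z_{α/2} = 1.960.
Power = Φ(δ − 1.960) + Φ(−δ − 1.960) = Φ(-0.171) + Φ(-3.749) = 0.4321 + 0.0001 = 0.4322.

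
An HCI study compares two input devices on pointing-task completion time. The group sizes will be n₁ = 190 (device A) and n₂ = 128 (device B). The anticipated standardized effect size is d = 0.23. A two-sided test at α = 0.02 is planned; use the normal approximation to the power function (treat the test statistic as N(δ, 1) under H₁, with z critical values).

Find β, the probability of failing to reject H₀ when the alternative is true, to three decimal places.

β ≈ 0.624

Noncentrality parameter: δ = d / √(1/n₁ + 1/n₂) = 0.23 / √(1/190 + 1/128) = 2.0114
Critical value for a two-sided test at α = 0.02: z_{α/2} = 2.326.
Power = Φ(δ − 2.326) + Φ(−δ − 2.326) = Φ(-0.315) + Φ(-4.338) = 0.3764 + 0.0000 = 0.3764.
Type II error: β = 1 − power = 1 − 0.3764 = 0.6236.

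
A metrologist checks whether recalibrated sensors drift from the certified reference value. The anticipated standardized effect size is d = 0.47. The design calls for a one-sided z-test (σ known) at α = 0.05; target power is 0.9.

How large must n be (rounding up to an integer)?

For power 0.9 need Φ(δ − z_{0.05}) = 0.9, so δ = z_{0.05} + z_{0.10} = 1.645 + 1.282 = 2.926.
δ = d·√n ⇒ n = (δ/d)² = (2.926 / 0.47)² = 38.77.
Round up to the next whole unit.

n = 39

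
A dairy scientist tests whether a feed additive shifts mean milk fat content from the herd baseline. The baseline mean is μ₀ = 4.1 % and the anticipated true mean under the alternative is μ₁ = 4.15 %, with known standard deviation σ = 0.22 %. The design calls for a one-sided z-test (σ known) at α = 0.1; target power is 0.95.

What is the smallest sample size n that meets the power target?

Standardized effect: d = |μ₁ − μ₀| / σ = |4.15 − 4.1| / 0.22 = 0.2273
Set Φ(δ − 1.282) = 0.95; then δ − 1.282 = Φ⁻¹(0.95) = 1.645, giving δ = 2.926.
δ = d·√n ⇒ n = (δ/d)² = (2.926 / 0.2273)² = 165.80.
Rounding up, n = 166.

n = 166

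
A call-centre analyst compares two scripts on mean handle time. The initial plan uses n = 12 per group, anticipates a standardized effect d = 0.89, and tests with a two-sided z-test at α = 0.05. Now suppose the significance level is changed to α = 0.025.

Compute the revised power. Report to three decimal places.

Power ≈ 0.476

δ = d·√(n/2) = 0.89 × √(12/2) = 2.1800 (unchanged). New critical value: z_{0.0125} = 2.241.
Revised power = Φ(δ − 2.241) + Φ(−δ − 2.241) = Φ(-0.061) + Φ(-4.421) = 0.4755 + 0.0000 = 0.4755.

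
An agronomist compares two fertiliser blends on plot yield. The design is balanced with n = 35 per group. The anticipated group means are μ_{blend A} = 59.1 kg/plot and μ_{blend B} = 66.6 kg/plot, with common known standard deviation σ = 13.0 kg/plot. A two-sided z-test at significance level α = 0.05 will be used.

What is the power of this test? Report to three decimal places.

Standardized effect: d = |μ_{blend A} − μ_{blend B}| / σ = |59.1 − 66.6| / 13.0 = 0.5769
Noncentrality parameter: λ = d·√(n/2) = 0.5769 × √(35/2) = 2.4134
Critical value for a two-sided test at α = 0.05: z_{α/2} = 1.960.
Power = Φ(λ − 1.960) + Φ(−λ − 1.960) = Φ(0.453) + Φ(-4.373) = 0.6749 + 0.0000 = 0.6749.

Power ≈ 0.675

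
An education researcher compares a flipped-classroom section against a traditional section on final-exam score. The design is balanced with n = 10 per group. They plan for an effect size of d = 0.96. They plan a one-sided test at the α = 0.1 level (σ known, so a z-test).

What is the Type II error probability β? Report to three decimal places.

β ≈ 0.193

Noncentrality parameter: δ = d·√(n/2) = 0.96 × √(10/2) = 2.1466
Critical value for a one-sided test at α = 0.1: z_α = 1.282.
Power = P(Z > 1.282 − δ) = Φ(0.865) = 0.8065.
Type II error: β = 1 − power = 1 − 0.8065 = 0.1935.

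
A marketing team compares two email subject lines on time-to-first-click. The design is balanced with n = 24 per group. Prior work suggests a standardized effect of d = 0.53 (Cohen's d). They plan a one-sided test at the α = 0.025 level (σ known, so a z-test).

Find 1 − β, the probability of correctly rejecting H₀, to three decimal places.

Power ≈ 0.451

Noncentrality parameter: δ = d·√(n/2) = 0.53 × √(24/2) = 1.8360
Critical value for a one-sided test at α = 0.025: z_α = 1.960.
Power = P(Z > 1.960 − δ) = Φ(-0.124) = 0.4507.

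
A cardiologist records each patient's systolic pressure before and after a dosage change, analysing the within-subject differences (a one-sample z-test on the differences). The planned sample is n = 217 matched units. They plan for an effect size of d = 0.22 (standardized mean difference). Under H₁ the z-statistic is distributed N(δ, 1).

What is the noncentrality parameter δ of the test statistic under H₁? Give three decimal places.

δ = d·√n = 0.22 × √217 = 3.2408

δ ≈ 3.241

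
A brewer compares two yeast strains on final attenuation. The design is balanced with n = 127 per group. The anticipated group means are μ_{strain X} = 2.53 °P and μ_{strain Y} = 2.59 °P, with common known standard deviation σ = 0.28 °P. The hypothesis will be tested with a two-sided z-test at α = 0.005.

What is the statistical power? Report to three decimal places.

Standardized effect: d = |μ_{strain X} − μ_{strain Y}| / σ = |2.53 − 2.59| / 0.28 = 0.2143
Noncentrality parameter: δ = d·√(n/2) = 0.2143 × √(127/2) = 1.7076
Critical value for a two-sided test at α = 0.005: z_{α/2} = 2.807.
Power = Φ(δ − 2.807) + Φ(−δ − 2.807) = Φ(-1.099) + Φ(-4.515) = 0.1358 + 0.0000 = 0.1358.

Power ≈ 0.136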